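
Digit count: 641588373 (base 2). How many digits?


641588373 in base 2 = 100110001111011101110010010101
Number of digits = 30

30 digits (base 2)


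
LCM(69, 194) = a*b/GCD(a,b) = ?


GCD(69, 194) = 1
LCM = 69*194/1 = 13386/1 = 13386

LCM = 13386


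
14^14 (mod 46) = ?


14^1 mod 46 = 14
14^2 mod 46 = 12
14^3 mod 46 = 30
14^4 mod 46 = 6
14^5 mod 46 = 38
14^6 mod 46 = 26
14^7 mod 46 = 42
14^8 mod 46 = 36
14^9 mod 46 = 44
14^10 mod 46 = 18
14^11 mod 46 = 22
14^12 mod 46 = 32
14^13 mod 46 = 34
14^14 mod 46 = 16


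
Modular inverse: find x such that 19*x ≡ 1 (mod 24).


Use the extended Euclidean algorithm on (24, 19); each row r = 24*s + 19*t:
r=24, s=1, t=0
r=19, s=0, t=1
q=1: r=5, s=1, t=-1   [24*(1) + 19*(-1) = 5]
q=3: r=4, s=-3, t=4   [24*(-3) + 19*(4) = 4]
q=1: r=1, s=4, t=-5   [24*(4) + 19*(-5) = 1]
q=4: r=0, s=-19, t=24   [24*(-19) + 19*(24) = 0]
GCD = 1 with t = -5, so 19*(-5) ≡ 1 (mod 24)
Inverse = -5 mod 24 = 19
Check: 19 * 19 = 361 ≡ 1 (mod 24)

19^(-1) ≡ 19 (mod 24)


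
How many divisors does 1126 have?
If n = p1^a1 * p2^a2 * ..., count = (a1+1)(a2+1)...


1126 = 2^1 × 563^1
d(1126) = (1+1) × (1+1) = 4

4 divisors


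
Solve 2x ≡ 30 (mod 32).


GCD(2, 32) = 2 divides 30
Divide: 1x ≡ 15 (mod 16)
x ≡ 15 (mod 16)


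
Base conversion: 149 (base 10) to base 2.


149 (base 10) = 149 (decimal)
149 (decimal) = 10010101 (base 2)


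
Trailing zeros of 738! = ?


floor(738/5) = 147
floor(738/25) = 29
floor(738/125) = 5
floor(738/625) = 1
Total = 182

182 trailing zeros


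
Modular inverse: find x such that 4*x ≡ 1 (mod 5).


Use the extended Euclidean algorithm on (5, 4); each row r = 5*s + 4*t:
r=5, s=1, t=0
r=4, s=0, t=1
q=1: r=1, s=1, t=-1   [5*(1) + 4*(-1) = 1]
q=4: r=0, s=-4, t=5   [5*(-4) + 4*(5) = 0]
GCD = 1 with t = -1, so 4*(-1) ≡ 1 (mod 5)
Inverse = -1 mod 5 = 4
Check: 4 * 4 = 16 ≡ 1 (mod 5)

4^(-1) ≡ 4 (mod 5)


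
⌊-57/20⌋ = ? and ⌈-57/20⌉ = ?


-57/20 = -2.8500
floor = -3
ceil = -2

floor = -3, ceil = -2


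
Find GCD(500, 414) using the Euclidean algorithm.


500 = 1 * 414 + 86
414 = 4 * 86 + 70
86 = 1 * 70 + 16
70 = 4 * 16 + 6
16 = 2 * 6 + 4
6 = 1 * 4 + 2
4 = 2 * 2 + 0
GCD = 2


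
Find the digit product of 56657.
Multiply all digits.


5 × 6 × 6 × 5 × 7 = 6300


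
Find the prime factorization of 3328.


3328 / 2 = 1664
1664 / 2 = 832
832 / 2 = 416
416 / 2 = 208
208 / 2 = 104
104 / 2 = 52
52 / 2 = 26
26 / 2 = 13
13 / 13 = 1
3328 = 2^8 × 13


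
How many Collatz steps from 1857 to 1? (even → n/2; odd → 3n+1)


1857 → 5572 → 2786 → 1393 → 4180 → 2090 → 1045 → 3136 → 1568 → 784 → 392 → 196 → 98 → 49 → 148 → 74 → 37 → 112 → 56 → 28 → 14 → 7 → 22 → 11 → 34 → 17 → 52 → 26 → 13 → 40 → 20 → 10 → 5 → 16 → 8 → 4 → 2 → 1
Total steps = 37

37 steps


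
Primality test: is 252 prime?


252 / 2 = 126 (exact division)
252 is NOT prime.

No, 252 is not prime


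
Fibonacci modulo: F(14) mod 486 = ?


F(k) mod 486 for k=1..14:
1, 1, 2, 3, 5, 8, 13, 21, 34, 55, 89, 144, 233, 377
F(14) mod 486 = 377


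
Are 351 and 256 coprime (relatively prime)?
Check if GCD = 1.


Euclidean algorithm:
351 = 1 * 256 + 95
256 = 2 * 95 + 66
95 = 1 * 66 + 29
66 = 2 * 29 + 8
29 = 3 * 8 + 5
8 = 1 * 5 + 3
5 = 1 * 3 + 2
3 = 1 * 2 + 1
2 = 2 * 1 + 0
GCD(351, 256) = 1

Yes, coprime (GCD = 1)


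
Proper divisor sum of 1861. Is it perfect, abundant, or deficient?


Proper divisors: 1
Sum = 1 = 1
1 < 1861 → deficient

s(1861) = 1 (deficient)


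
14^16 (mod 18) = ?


14^1 mod 18 = 14
14^2 mod 18 = 16
14^3 mod 18 = 8
14^4 mod 18 = 4
14^5 mod 18 = 2
14^6 mod 18 = 10
14^7 mod 18 = 14
14^8 mod 18 = 16
14^9 mod 18 = 8
14^10 mod 18 = 4
14^11 mod 18 = 2
14^12 mod 18 = 10
14^13 mod 18 = 14
14^14 mod 18 = 16
14^15 mod 18 = 8
14^16 mod 18 = 4


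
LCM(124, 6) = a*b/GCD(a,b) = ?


GCD(124, 6) = 2
LCM = 124*6/2 = 744/2 = 372

LCM = 372


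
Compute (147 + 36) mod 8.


147 + 36 = 183
183 mod 8 = 7


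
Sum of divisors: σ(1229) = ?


Divisors of 1229: 1, 1229
Sum = 1 + 1229 = 1230

σ(1229) = 1230


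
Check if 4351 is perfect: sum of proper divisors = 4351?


Proper divisors of 4351: 1, 19, 229
Sum = 1 + 19 + 229 = 249

No, 4351 is not perfect (249 ≠ 4351)


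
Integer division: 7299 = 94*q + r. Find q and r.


7299 = 94 * 77 + 61
Check: 7238 + 61 = 7299

q = 77, r = 61


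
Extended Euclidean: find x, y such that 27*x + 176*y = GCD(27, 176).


Tabular extended Euclidean (each row: r = 27*s + 176*t):
r=27, s=1, t=0
r=176, s=0, t=1
q=0: r=27, s=1, t=0   [27*(1) + 176*(0) = 27]
q=6: r=14, s=-6, t=1   [27*(-6) + 176*(1) = 14]
q=1: r=13, s=7, t=-1   [27*(7) + 176*(-1) = 13]
q=1: r=1, s=-13, t=2   [27*(-13) + 176*(2) = 1]
q=13: r=0, s=176, t=-27   [27*(176) + 176*(-27) = 0]
GCD = 1; from the row with r=1: x=-13, y=2
Check: 27*(-13) + 176*(2) = -351 + 352 = 1

GCD = 1, x = -13, y = 2


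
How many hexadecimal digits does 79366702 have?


79366702 in base 16 = 4BB0A2E
Number of digits = 7

7 digits (base 16)


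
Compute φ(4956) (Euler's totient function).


4956 = 2^2 × 3 × 7 × 59
Prime factors: 2, 3, 7, 59
φ(4956) = 4956 × (1-1/2) × (1-1/3) × (1-1/7) × (1-1/59)
= 4956 × 1/2 × 2/3 × 6/7 × 58/59 = 1392

φ(4956) = 1392


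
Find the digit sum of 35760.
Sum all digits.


3 + 5 + 7 + 6 + 0 = 21


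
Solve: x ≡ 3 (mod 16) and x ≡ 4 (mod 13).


M = 16*13 = 208
M1 = M/16 = 13, M2 = M/13 = 16
M1^(-1) mod 16 = 5, M2^(-1) mod 13 = 9
x = 3*13*5 + 4*16*9 = 771
771 mod 208 = 147
Check: 147 mod 16 = 3 ✓, 147 mod 13 = 4 ✓

x ≡ 147 (mod 208)


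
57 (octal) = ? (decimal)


57 (base 8) = 47 (decimal)
47 (decimal) = 47 (base 10)


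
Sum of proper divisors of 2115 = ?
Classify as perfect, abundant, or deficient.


Proper divisors: 1, 3, 5, 9, 15, 45, 47, 141, 235, 423, 705
Sum = 1 + 3 + 5 + 9 + 15 + 45 + 47 + 141 + 235 + 423 + 705 = 1629
1629 < 2115 → deficient

s(2115) = 1629 (deficient)


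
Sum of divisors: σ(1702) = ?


Divisors of 1702: 1, 2, 23, 37, 46, 74, 851, 1702
Sum = 1 + 2 + 23 + 37 + 46 + 74 + 851 + 1702 = 2736

σ(1702) = 2736


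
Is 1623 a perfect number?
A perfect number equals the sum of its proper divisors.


Proper divisors of 1623: 1, 3, 541
Sum = 1 + 3 + 541 = 545

No, 1623 is not perfect (545 ≠ 1623)


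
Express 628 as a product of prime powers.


628 / 2 = 314
314 / 2 = 157
157 / 157 = 1
628 = 2^2 × 157


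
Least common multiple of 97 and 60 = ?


GCD(97, 60) = 1
LCM = 97*60/1 = 5820/1 = 5820

LCM = 5820


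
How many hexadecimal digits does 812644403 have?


812644403 in base 16 = 306FF833
Number of digits = 8

8 digits (base 16)


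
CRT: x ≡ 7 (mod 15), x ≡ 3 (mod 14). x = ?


M = 15*14 = 210
M1 = M/15 = 14, M2 = M/14 = 15
M1^(-1) mod 15 = 14, M2^(-1) mod 14 = 1
x = 7*14*14 + 3*15*1 = 1417
1417 mod 210 = 157
Check: 157 mod 15 = 7 ✓, 157 mod 14 = 3 ✓

x ≡ 157 (mod 210)


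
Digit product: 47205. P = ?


4 × 7 × 2 × 0 × 5 = 0


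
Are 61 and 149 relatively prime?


Euclidean algorithm:
149 = 2 * 61 + 27
61 = 2 * 27 + 7
27 = 3 * 7 + 6
7 = 1 * 6 + 1
6 = 6 * 1 + 0
GCD(61, 149) = 1

Yes, coprime (GCD = 1)


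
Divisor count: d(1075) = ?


1075 = 5^2 × 43^1
d(1075) = (2+1) × (1+1) = 6

6 divisors


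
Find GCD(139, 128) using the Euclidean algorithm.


139 = 1 * 128 + 11
128 = 11 * 11 + 7
11 = 1 * 7 + 4
7 = 1 * 4 + 3
4 = 1 * 3 + 1
3 = 3 * 1 + 0
GCD = 1


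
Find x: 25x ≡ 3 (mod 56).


GCD(25, 56) = 1, unique solution
a^(-1) mod 56 = 9
x = 9 * 3 mod 56 = 27

x ≡ 27 (mod 56)


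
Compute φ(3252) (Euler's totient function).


3252 = 2^2 × 3 × 271
Prime factors: 2, 3, 271
φ(3252) = 3252 × (1-1/2) × (1-1/3) × (1-1/271)
= 3252 × 1/2 × 2/3 × 270/271 = 1080

φ(3252) = 1080


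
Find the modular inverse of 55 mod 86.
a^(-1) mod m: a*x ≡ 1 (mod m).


Use the extended Euclidean algorithm on (86, 55); each row r = 86*s + 55*t:
r=86, s=1, t=0
r=55, s=0, t=1
q=1: r=31, s=1, t=-1   [86*(1) + 55*(-1) = 31]
q=1: r=24, s=-1, t=2   [86*(-1) + 55*(2) = 24]
q=1: r=7, s=2, t=-3   [86*(2) + 55*(-3) = 7]
q=3: r=3, s=-7, t=11   [86*(-7) + 55*(11) = 3]
q=2: r=1, s=16, t=-25   [86*(16) + 55*(-25) = 1]
q=3: r=0, s=-55, t=86   [86*(-55) + 55*(86) = 0]
GCD = 1 with t = -25, so 55*(-25) ≡ 1 (mod 86)
Inverse = -25 mod 86 = 61
Check: 55 * 61 = 3355 ≡ 1 (mod 86)

55^(-1) ≡ 61 (mod 86)


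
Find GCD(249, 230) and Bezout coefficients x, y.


Tabular extended Euclidean (each row: r = 249*s + 230*t):
r=249, s=1, t=0
r=230, s=0, t=1
q=1: r=19, s=1, t=-1   [249*(1) + 230*(-1) = 19]
q=12: r=2, s=-12, t=13   [249*(-12) + 230*(13) = 2]
q=9: r=1, s=109, t=-118   [249*(109) + 230*(-118) = 1]
q=2: r=0, s=-230, t=249   [249*(-230) + 230*(249) = 0]
GCD = 1; from the row with r=1: x=109, y=-118
Check: 249*(109) + 230*(-118) = 27141 - 27140 = 1

GCD = 1, x = 109, y = -118


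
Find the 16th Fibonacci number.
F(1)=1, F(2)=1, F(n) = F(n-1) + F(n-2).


Sequence: 1, 1, 2, 3, 5, 8, 13, 21, 34, 55, 89, 144, 233, 377, 610, 987
F(16) = 987


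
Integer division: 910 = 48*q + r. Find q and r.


910 = 48 * 18 + 46
Check: 864 + 46 = 910

q = 18, r = 46


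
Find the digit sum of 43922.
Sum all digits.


4 + 3 + 9 + 2 + 2 = 20


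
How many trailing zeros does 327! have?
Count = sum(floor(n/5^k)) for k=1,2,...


floor(327/5) = 65
floor(327/25) = 13
floor(327/125) = 2
Total = 80

80 trailing zeros


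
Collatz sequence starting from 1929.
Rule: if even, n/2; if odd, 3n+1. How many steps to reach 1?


1929 → 5788 → 2894 → 1447 → 4342 → 2171 → 6514 → 3257 → 9772 → 4886 → 2443 → 7330 → 3665 → 10996 → 5498 → 2749 → 8248 → 4124 → 2062 → 1031 → 3094 → 1547 → 4642 → 2321 → 6964 → 3482 → 1741 → 5224 → 2612 → 1306 → 653 → 1960 → 980 → 490 → 245 → 736 → 368 → 184 → 92 → 46 → 23 → 70 → 35 → 106 → 53 → 160 → 80 → 40 → 20 → 10 → 5 → 16 → 8 → 4 → 2 → 1
Total steps = 55

55 steps


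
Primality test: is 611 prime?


611 / 13 = 47 (exact division)
611 is NOT prime.

No, 611 is not prime


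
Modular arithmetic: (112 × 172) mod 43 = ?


112 × 172 = 19264
19264 mod 43 = 0


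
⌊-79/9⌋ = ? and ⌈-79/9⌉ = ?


-79/9 = -8.7778
floor = -9
ceil = -8

floor = -9, ceil = -8


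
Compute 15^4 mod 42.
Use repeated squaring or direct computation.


15^1 mod 42 = 15
15^2 mod 42 = 15
15^3 mod 42 = 15
15^4 mod 42 = 15


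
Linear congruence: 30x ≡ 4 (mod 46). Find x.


GCD(30, 46) = 2 divides 4
Divide: 15x ≡ 2 (mod 23)
x ≡ 17 (mod 23)


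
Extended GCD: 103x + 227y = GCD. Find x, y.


Tabular extended Euclidean (each row: r = 103*s + 227*t):
r=103, s=1, t=0
r=227, s=0, t=1
q=0: r=103, s=1, t=0   [103*(1) + 227*(0) = 103]
q=2: r=21, s=-2, t=1   [103*(-2) + 227*(1) = 21]
q=4: r=19, s=9, t=-4   [103*(9) + 227*(-4) = 19]
q=1: r=2, s=-11, t=5   [103*(-11) + 227*(5) = 2]
q=9: r=1, s=108, t=-49   [103*(108) + 227*(-49) = 1]
q=2: r=0, s=-227, t=103   [103*(-227) + 227*(103) = 0]
GCD = 1; from the row with r=1: x=108, y=-49
Check: 103*(108) + 227*(-49) = 11124 - 11123 = 1

GCD = 1, x = 108, y = -49


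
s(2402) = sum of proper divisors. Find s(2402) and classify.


Proper divisors: 1, 2, 1201
Sum = 1 + 2 + 1201 = 1204
1204 < 2402 → deficient

s(2402) = 1204 (deficient)


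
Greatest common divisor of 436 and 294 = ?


436 = 1 * 294 + 142
294 = 2 * 142 + 10
142 = 14 * 10 + 2
10 = 5 * 2 + 0
GCD = 2


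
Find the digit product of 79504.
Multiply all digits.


7 × 9 × 5 × 0 × 4 = 0


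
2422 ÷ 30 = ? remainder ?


2422 = 30 * 80 + 22
Check: 2400 + 22 = 2422

q = 80, r = 22


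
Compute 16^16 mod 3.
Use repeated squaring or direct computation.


16^1 mod 3 = 1
16^2 mod 3 = 1
16^3 mod 3 = 1
16^4 mod 3 = 1
16^5 mod 3 = 1
16^6 mod 3 = 1
16^7 mod 3 = 1
16^8 mod 3 = 1
16^9 mod 3 = 1
16^10 mod 3 = 1
16^11 mod 3 = 1
16^12 mod 3 = 1
16^13 mod 3 = 1
16^14 mod 3 = 1
16^15 mod 3 = 1
16^16 mod 3 = 1


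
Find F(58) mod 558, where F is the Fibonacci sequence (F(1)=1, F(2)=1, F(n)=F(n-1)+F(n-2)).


F(k) mod 558 for k=1..58:
1, 1, 2, 3, 5, 8, 13, 21, 34, 55, 89, 144, 233, 377, 52, 429, 481, 352, 275, 69, 344, 413, 199, 54, 253, 307, 2, 309, 311, 62, 373, 435, 250, 127, 377, 504, 323, 269, 34, 303, 337, 82, 419, 501, 362, 305, 109, 414, 523, 379, 344, 165, 509, 116, 67, 183, 250, 433
F(58) mod 558 = 433


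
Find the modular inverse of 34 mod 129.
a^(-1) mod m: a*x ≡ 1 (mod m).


Use the extended Euclidean algorithm on (129, 34); each row r = 129*s + 34*t:
r=129, s=1, t=0
r=34, s=0, t=1
q=3: r=27, s=1, t=-3   [129*(1) + 34*(-3) = 27]
q=1: r=7, s=-1, t=4   [129*(-1) + 34*(4) = 7]
q=3: r=6, s=4, t=-15   [129*(4) + 34*(-15) = 6]
q=1: r=1, s=-5, t=19   [129*(-5) + 34*(19) = 1]
q=6: r=0, s=34, t=-129   [129*(34) + 34*(-129) = 0]
GCD = 1 with t = 19, so 34*(19) ≡ 1 (mod 129)
Inverse = 19 mod 129 = 19
Check: 34 * 19 = 646 ≡ 1 (mod 129)

34^(-1) ≡ 19 (mod 129)


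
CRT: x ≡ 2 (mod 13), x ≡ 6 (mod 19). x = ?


M = 13*19 = 247
M1 = M/13 = 19, M2 = M/19 = 13
M1^(-1) mod 13 = 11, M2^(-1) mod 19 = 3
x = 2*19*11 + 6*13*3 = 652
652 mod 247 = 158
Check: 158 mod 13 = 2 ✓, 158 mod 19 = 6 ✓

x ≡ 158 (mod 247)


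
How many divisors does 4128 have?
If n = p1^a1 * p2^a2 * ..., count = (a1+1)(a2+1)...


4128 = 2^5 × 3^1 × 43^1
d(4128) = (5+1) × (1+1) × (1+1) = 24

24 divisors


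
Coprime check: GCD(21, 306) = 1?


Euclidean algorithm:
306 = 14 * 21 + 12
21 = 1 * 12 + 9
12 = 1 * 9 + 3
9 = 3 * 3 + 0
GCD(21, 306) = 3

No, not coprime (GCD = 3)


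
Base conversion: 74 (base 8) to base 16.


74 (base 8) = 60 (decimal)
60 (decimal) = 3C (base 16)


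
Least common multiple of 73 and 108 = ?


GCD(73, 108) = 1
LCM = 73*108/1 = 7884/1 = 7884

LCM = 7884


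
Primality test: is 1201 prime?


Check divisors up to sqrt(1201) = 34.6554
No divisors found.
1201 is prime.

Yes, 1201 is prime


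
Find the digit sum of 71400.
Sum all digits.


7 + 1 + 4 + 0 + 0 = 12


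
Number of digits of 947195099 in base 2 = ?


947195099 in base 2 = 111000011101010000110011011011
Number of digits = 30

30 digits (base 2)


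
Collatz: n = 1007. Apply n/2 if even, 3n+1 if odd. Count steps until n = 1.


1007 → 3022 → 1511 → 4534 → 2267 → 6802 → 3401 → 10204 → 5102 → 2551 → 7654 → 3827 → 11482 → 5741 → 17224 → 8612 → 4306 → 2153 → 6460 → 3230 → 1615 → 4846 → 2423 → 7270 → 3635 → 10906 → 5453 → 16360 → 8180 → 4090 → 2045 → 6136 → 3068 → 1534 → 767 → 2302 → 1151 → 3454 → 1727 → 5182 → 2591 → 7774 → 3887 → 11662 → 5831 → 17494 → 8747 → 26242 → 13121 → 39364 → 19682 → 9841 → 29524 → 14762 → 7381 → 22144 → 11072 → 5536 → 2768 → 1384 → 692 → 346 → 173 → 520 → 260 → 130 → 65 → 196 → 98 → 49 → 148 → 74 → 37 → 112 → 56 → 28 → 14 → 7 → 22 → 11 → 34 → 17 → 52 → 26 → 13 → 40 → 20 → 10 → 5 → 16 → 8 → 4 → 2 → 1
Total steps = 93

93 steps


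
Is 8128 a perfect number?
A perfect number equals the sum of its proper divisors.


Proper divisors of 8128: 1, 2, 4, 8, 16, 32, 64, 127, 254, 508, 1016, 2032, 4064
Sum = 1 + 2 + 4 + 8 + 16 + 32 + 64 + 127 + 254 + 508 + 1016 + 2032 + 4064 = 8128

Yes, 8128 is perfect (8128 = 8128)


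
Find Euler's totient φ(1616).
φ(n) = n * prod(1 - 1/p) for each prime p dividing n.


1616 = 2^4 × 101
Prime factors: 2, 101
φ(1616) = 1616 × (1-1/2) × (1-1/101)
= 1616 × 1/2 × 100/101 = 800

φ(1616) = 800


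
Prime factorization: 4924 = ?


4924 / 2 = 2462
2462 / 2 = 1231
1231 / 1231 = 1
4924 = 2^2 × 1231


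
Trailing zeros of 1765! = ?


floor(1765/5) = 353
floor(1765/25) = 70
floor(1765/125) = 14
floor(1765/625) = 2
Total = 439

439 trailing zeros


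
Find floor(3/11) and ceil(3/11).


3/11 = 0.2727
floor = 0
ceil = 1

floor = 0, ceil = 1


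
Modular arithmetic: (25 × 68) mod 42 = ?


25 × 68 = 1700
1700 mod 42 = 20


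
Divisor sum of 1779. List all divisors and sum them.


Divisors of 1779: 1, 3, 593, 1779
Sum = 1 + 3 + 593 + 1779 = 2376

σ(1779) = 2376


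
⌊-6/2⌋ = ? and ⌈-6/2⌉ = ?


-6/2 = -3.0000
floor = -3
ceil = -3

floor = -3, ceil = -3


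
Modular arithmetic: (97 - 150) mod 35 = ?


97 - 150 = -53
-53 mod 35 = 17


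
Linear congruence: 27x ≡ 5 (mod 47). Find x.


GCD(27, 47) = 1, unique solution
a^(-1) mod 47 = 7
x = 7 * 5 mod 47 = 35

x ≡ 35 (mod 47)


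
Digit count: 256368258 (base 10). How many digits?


256368258 has 9 digits in base 10
floor(log10(256368258)) + 1 = floor(8.4089) + 1 = 9

9 digits (base 10)


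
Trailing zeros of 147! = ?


floor(147/5) = 29
floor(147/25) = 5
floor(147/125) = 1
Total = 35

35 trailing zeros


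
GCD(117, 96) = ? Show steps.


117 = 1 * 96 + 21
96 = 4 * 21 + 12
21 = 1 * 12 + 9
12 = 1 * 9 + 3
9 = 3 * 3 + 0
GCD = 3


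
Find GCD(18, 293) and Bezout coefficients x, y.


Tabular extended Euclidean (each row: r = 18*s + 293*t):
r=18, s=1, t=0
r=293, s=0, t=1
q=0: r=18, s=1, t=0   [18*(1) + 293*(0) = 18]
q=16: r=5, s=-16, t=1   [18*(-16) + 293*(1) = 5]
q=3: r=3, s=49, t=-3   [18*(49) + 293*(-3) = 3]
q=1: r=2, s=-65, t=4   [18*(-65) + 293*(4) = 2]
q=1: r=1, s=114, t=-7   [18*(114) + 293*(-7) = 1]
q=2: r=0, s=-293, t=18   [18*(-293) + 293*(18) = 0]
GCD = 1; from the row with r=1: x=114, y=-7
Check: 18*(114) + 293*(-7) = 2052 - 2051 = 1

GCD = 1, x = 114, y = -7


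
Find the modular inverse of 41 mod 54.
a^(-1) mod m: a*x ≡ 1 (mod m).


Use the extended Euclidean algorithm on (54, 41); each row r = 54*s + 41*t:
r=54, s=1, t=0
r=41, s=0, t=1
q=1: r=13, s=1, t=-1   [54*(1) + 41*(-1) = 13]
q=3: r=2, s=-3, t=4   [54*(-3) + 41*(4) = 2]
q=6: r=1, s=19, t=-25   [54*(19) + 41*(-25) = 1]
q=2: r=0, s=-41, t=54   [54*(-41) + 41*(54) = 0]
GCD = 1 with t = -25, so 41*(-25) ≡ 1 (mod 54)
Inverse = -25 mod 54 = 29
Check: 41 * 29 = 1189 ≡ 1 (mod 54)

41^(-1) ≡ 29 (mod 54)


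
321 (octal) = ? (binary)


321 (base 8) = 209 (decimal)
209 (decimal) = 11010001 (base 2)


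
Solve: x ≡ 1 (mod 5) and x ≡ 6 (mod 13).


M = 5*13 = 65
M1 = M/5 = 13, M2 = M/13 = 5
M1^(-1) mod 5 = 2, M2^(-1) mod 13 = 8
x = 1*13*2 + 6*5*8 = 266
266 mod 65 = 6
Check: 6 mod 5 = 1 ✓, 6 mod 13 = 6 ✓

x ≡ 6 (mod 65)


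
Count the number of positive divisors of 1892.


1892 = 2^2 × 11^1 × 43^1
d(1892) = (2+1) × (1+1) × (1+1) = 12

12 divisors


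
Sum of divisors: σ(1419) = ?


Divisors of 1419: 1, 3, 11, 33, 43, 129, 473, 1419
Sum = 1 + 3 + 11 + 33 + 43 + 129 + 473 + 1419 = 2112

σ(1419) = 2112


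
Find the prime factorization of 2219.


2219 / 7 = 317
317 / 317 = 1
2219 = 7 × 317


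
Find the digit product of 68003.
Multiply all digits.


6 × 8 × 0 × 0 × 3 = 0


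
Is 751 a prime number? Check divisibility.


Check divisors up to sqrt(751) = 27.4044
No divisors found.
751 is prime.

Yes, 751 is prime


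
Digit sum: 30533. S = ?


3 + 0 + 5 + 3 + 3 = 14


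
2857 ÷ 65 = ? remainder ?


2857 = 65 * 43 + 62
Check: 2795 + 62 = 2857

q = 43, r = 62


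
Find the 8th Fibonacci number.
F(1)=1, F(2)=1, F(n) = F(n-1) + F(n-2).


Sequence: 1, 1, 2, 3, 5, 8, 13, 21
F(8) = 21


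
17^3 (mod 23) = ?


17^1 mod 23 = 17
17^2 mod 23 = 13
17^3 mod 23 = 14


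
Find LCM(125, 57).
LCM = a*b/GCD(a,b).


GCD(125, 57) = 1
LCM = 125*57/1 = 7125/1 = 7125

LCM = 7125


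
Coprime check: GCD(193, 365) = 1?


Euclidean algorithm:
365 = 1 * 193 + 172
193 = 1 * 172 + 21
172 = 8 * 21 + 4
21 = 5 * 4 + 1
4 = 4 * 1 + 0
GCD(193, 365) = 1

Yes, coprime (GCD = 1)


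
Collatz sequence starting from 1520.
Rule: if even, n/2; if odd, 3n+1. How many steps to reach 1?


1520 → 760 → 380 → 190 → 95 → 286 → 143 → 430 → 215 → 646 → 323 → 970 → 485 → 1456 → 728 → 364 → 182 → 91 → 274 → 137 → 412 → 206 → 103 → 310 → 155 → 466 → 233 → 700 → 350 → 175 → 526 → 263 → 790 → 395 → 1186 → 593 → 1780 → 890 → 445 → 1336 → 668 → 334 → 167 → 502 → 251 → 754 → 377 → 1132 → 566 → 283 → 850 → 425 → 1276 → 638 → 319 → 958 → 479 → 1438 → 719 → 2158 → 1079 → 3238 → 1619 → 4858 → 2429 → 7288 → 3644 → 1822 → 911 → 2734 → 1367 → 4102 → 2051 → 6154 → 3077 → 9232 → 4616 → 2308 → 1154 → 577 → 1732 → 866 → 433 → 1300 → 650 → 325 → 976 → 488 → 244 → 122 → 61 → 184 → 92 → 46 → 23 → 70 → 35 → 106 → 53 → 160 → 80 → 40 → 20 → 10 → 5 → 16 → 8 → 4 → 2 → 1
Total steps = 109

109 steps


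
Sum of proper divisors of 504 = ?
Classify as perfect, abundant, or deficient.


Proper divisors: 1, 2, 3, 4, 6, 7, 8, 9, 12, 14, 18, 21, 24, 28, 36, 42, 56, 63, 72, 84, 126, 168, 252
Sum = 1 + 2 + 3 + 4 + 6 + 7 + 8 + 9 + 12 + 14 + 18 + 21 + 24 + 28 + 36 + 42 + 56 + 63 + 72 + 84 + 126 + 168 + 252 = 1056
1056 > 504 → abundant

s(504) = 1056 (abundant)


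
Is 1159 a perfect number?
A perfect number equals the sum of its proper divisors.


Proper divisors of 1159: 1, 19, 61
Sum = 1 + 19 + 61 = 81

No, 1159 is not perfect (81 ≠ 1159)


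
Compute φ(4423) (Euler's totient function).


4423 = 4423
Prime factors: 4423
φ(4423) = 4423 × (1-1/4423)
= 4423 × 4422/4423 = 4422

φ(4423) = 4422


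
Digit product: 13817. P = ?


1 × 3 × 8 × 1 × 7 = 168


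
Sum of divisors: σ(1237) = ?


Divisors of 1237: 1, 1237
Sum = 1 + 1237 = 1238

σ(1237) = 1238


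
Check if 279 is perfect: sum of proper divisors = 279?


Proper divisors of 279: 1, 3, 9, 31, 93
Sum = 1 + 3 + 9 + 31 + 93 = 137

No, 279 is not perfect (137 ≠ 279)


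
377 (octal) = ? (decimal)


377 (base 8) = 255 (decimal)
255 (decimal) = 255 (base 10)


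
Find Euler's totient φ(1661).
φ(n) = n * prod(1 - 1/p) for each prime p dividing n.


1661 = 11 × 151
Prime factors: 11, 151
φ(1661) = 1661 × (1-1/11) × (1-1/151)
= 1661 × 10/11 × 150/151 = 1500

φ(1661) = 1500


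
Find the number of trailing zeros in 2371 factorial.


floor(2371/5) = 474
floor(2371/25) = 94
floor(2371/125) = 18
floor(2371/625) = 3
Total = 589

589 trailing zeros


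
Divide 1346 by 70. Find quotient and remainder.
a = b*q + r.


1346 = 70 * 19 + 16
Check: 1330 + 16 = 1346

q = 19, r = 16


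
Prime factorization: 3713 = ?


3713 / 47 = 79
79 / 79 = 1
3713 = 47 × 79


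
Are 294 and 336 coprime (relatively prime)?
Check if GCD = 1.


Euclidean algorithm:
336 = 1 * 294 + 42
294 = 7 * 42 + 0
GCD(294, 336) = 42

No, not coprime (GCD = 42)


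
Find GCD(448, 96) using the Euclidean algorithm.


448 = 4 * 96 + 64
96 = 1 * 64 + 32
64 = 2 * 32 + 0
GCD = 32


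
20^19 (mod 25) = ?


20^1 mod 25 = 20
20^2 mod 25 = 0
20^3 mod 25 = 0
20^4 mod 25 = 0
20^5 mod 25 = 0
20^6 mod 25 = 0
20^7 mod 25 = 0
20^8 mod 25 = 0
20^9 mod 25 = 0
20^10 mod 25 = 0
20^11 mod 25 = 0
20^12 mod 25 = 0
20^13 mod 25 = 0
20^14 mod 25 = 0
20^15 mod 25 = 0
20^16 mod 25 = 0
20^17 mod 25 = 0
20^18 mod 25 = 0
20^19 mod 25 = 0


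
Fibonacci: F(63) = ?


Sequence: 1, 1, 2, 3, 5, 8, 13, 21, 34, 55, 89, 144, 233, 377, 610, 987, 1597, 2584, 4181, 6765, 10946, 17711, 28657, 46368, 75025, 121393, 196418, 317811, 514229, 832040, 1346269, 2178309, 3524578, 5702887, 9227465, 14930352, 24157817, 39088169, 63245986, 102334155, 165580141, 267914296, 433494437, 701408733, 1134903170, 1836311903, 2971215073, 4807526976, 7778742049, 12586269025, 20365011074, 32951280099, 53316291173, 86267571272, 139583862445, 225851433717, 365435296162, 591286729879, 956722026041, 1548008755920, 2504730781961, 4052739537881, 6557470319842
F(63) = 6557470319842


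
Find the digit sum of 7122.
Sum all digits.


7 + 1 + 2 + 2 = 12


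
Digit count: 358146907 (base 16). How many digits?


358146907 in base 16 = 1558E35B
Number of digits = 8

8 digits (base 16)


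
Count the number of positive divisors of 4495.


4495 = 5^1 × 29^1 × 31^1
d(4495) = (1+1) × (1+1) × (1+1) = 8

8 divisors


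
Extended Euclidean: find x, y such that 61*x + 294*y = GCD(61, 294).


Tabular extended Euclidean (each row: r = 61*s + 294*t):
r=61, s=1, t=0
r=294, s=0, t=1
q=0: r=61, s=1, t=0   [61*(1) + 294*(0) = 61]
q=4: r=50, s=-4, t=1   [61*(-4) + 294*(1) = 50]
q=1: r=11, s=5, t=-1   [61*(5) + 294*(-1) = 11]
q=4: r=6, s=-24, t=5   [61*(-24) + 294*(5) = 6]
q=1: r=5, s=29, t=-6   [61*(29) + 294*(-6) = 5]
q=1: r=1, s=-53, t=11   [61*(-53) + 294*(11) = 1]
q=5: r=0, s=294, t=-61   [61*(294) + 294*(-61) = 0]
GCD = 1; from the row with r=1: x=-53, y=11
Check: 61*(-53) + 294*(11) = -3233 + 3234 = 1

GCD = 1, x = -53, y = 11


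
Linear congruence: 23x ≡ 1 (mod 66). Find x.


GCD(23, 66) = 1, unique solution
a^(-1) mod 66 = 23
x = 23 * 1 mod 66 = 23

x ≡ 23 (mod 66)


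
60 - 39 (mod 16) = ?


60 - 39 = 21
21 mod 16 = 5


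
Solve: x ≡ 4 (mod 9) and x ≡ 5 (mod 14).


M = 9*14 = 126
M1 = M/9 = 14, M2 = M/14 = 9
M1^(-1) mod 9 = 2, M2^(-1) mod 14 = 11
x = 4*14*2 + 5*9*11 = 607
607 mod 126 = 103
Check: 103 mod 9 = 4 ✓, 103 mod 14 = 5 ✓

x ≡ 103 (mod 126)


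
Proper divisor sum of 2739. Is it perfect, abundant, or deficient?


Proper divisors: 1, 3, 11, 33, 83, 249, 913
Sum = 1 + 3 + 11 + 33 + 83 + 249 + 913 = 1293
1293 < 2739 → deficient

s(2739) = 1293 (deficient)


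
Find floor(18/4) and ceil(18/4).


18/4 = 4.5000
floor = 4
ceil = 5

floor = 4, ceil = 5


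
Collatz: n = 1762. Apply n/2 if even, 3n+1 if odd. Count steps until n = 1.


1762 → 881 → 2644 → 1322 → 661 → 1984 → 992 → 496 → 248 → 124 → 62 → 31 → 94 → 47 → 142 → 71 → 214 → 107 → 322 → 161 → 484 → 242 → 121 → 364 → 182 → 91 → 274 → 137 → 412 → 206 → 103 → 310 → 155 → 466 → 233 → 700 → 350 → 175 → 526 → 263 → 790 → 395 → 1186 → 593 → 1780 → 890 → 445 → 1336 → 668 → 334 → 167 → 502 → 251 → 754 → 377 → 1132 → 566 → 283 → 850 → 425 → 1276 → 638 → 319 → 958 → 479 → 1438 → 719 → 2158 → 1079 → 3238 → 1619 → 4858 → 2429 → 7288 → 3644 → 1822 → 911 → 2734 → 1367 → 4102 → 2051 → 6154 → 3077 → 9232 → 4616 → 2308 → 1154 → 577 → 1732 → 866 → 433 → 1300 → 650 → 325 → 976 → 488 → 244 → 122 → 61 → 184 → 92 → 46 → 23 → 70 → 35 → 106 → 53 → 160 → 80 → 40 → 20 → 10 → 5 → 16 → 8 → 4 → 2 → 1
Total steps = 117

117 steps


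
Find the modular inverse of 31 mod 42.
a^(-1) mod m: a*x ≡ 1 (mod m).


Use the extended Euclidean algorithm on (42, 31); each row r = 42*s + 31*t:
r=42, s=1, t=0
r=31, s=0, t=1
q=1: r=11, s=1, t=-1   [42*(1) + 31*(-1) = 11]
q=2: r=9, s=-2, t=3   [42*(-2) + 31*(3) = 9]
q=1: r=2, s=3, t=-4   [42*(3) + 31*(-4) = 2]
q=4: r=1, s=-14, t=19   [42*(-14) + 31*(19) = 1]
q=2: r=0, s=31, t=-42   [42*(31) + 31*(-42) = 0]
GCD = 1 with t = 19, so 31*(19) ≡ 1 (mod 42)
Inverse = 19 mod 42 = 19
Check: 31 * 19 = 589 ≡ 1 (mod 42)

31^(-1) ≡ 19 (mod 42)


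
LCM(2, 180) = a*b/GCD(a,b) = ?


GCD(2, 180) = 2
LCM = 2*180/2 = 360/2 = 180

LCM = 180


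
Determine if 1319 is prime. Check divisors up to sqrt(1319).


Check divisors up to sqrt(1319) = 36.3180
No divisors found.
1319 is prime.

Yes, 1319 is prime


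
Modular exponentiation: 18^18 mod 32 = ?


18^1 mod 32 = 18
18^2 mod 32 = 4
18^3 mod 32 = 8
18^4 mod 32 = 16
18^5 mod 32 = 0
18^6 mod 32 = 0
18^7 mod 32 = 0
18^8 mod 32 = 0
18^9 mod 32 = 0
18^10 mod 32 = 0
18^11 mod 32 = 0
18^12 mod 32 = 0
18^13 mod 32 = 0
18^14 mod 32 = 0
18^15 mod 32 = 0
18^16 mod 32 = 0
18^17 mod 32 = 0
18^18 mod 32 = 0


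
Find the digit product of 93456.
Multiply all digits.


9 × 3 × 4 × 5 × 6 = 3240


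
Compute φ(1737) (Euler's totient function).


1737 = 3^2 × 193
Prime factors: 3, 193
φ(1737) = 1737 × (1-1/3) × (1-1/193)
= 1737 × 2/3 × 192/193 = 1152

φ(1737) = 1152


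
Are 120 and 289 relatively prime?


Euclidean algorithm:
289 = 2 * 120 + 49
120 = 2 * 49 + 22
49 = 2 * 22 + 5
22 = 4 * 5 + 2
5 = 2 * 2 + 1
2 = 2 * 1 + 0
GCD(120, 289) = 1

Yes, coprime (GCD = 1)


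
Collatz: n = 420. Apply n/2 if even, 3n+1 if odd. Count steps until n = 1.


420 → 210 → 105 → 316 → 158 → 79 → 238 → 119 → 358 → 179 → 538 → 269 → 808 → 404 → 202 → 101 → 304 → 152 → 76 → 38 → 19 → 58 → 29 → 88 → 44 → 22 → 11 → 34 → 17 → 52 → 26 → 13 → 40 → 20 → 10 → 5 → 16 → 8 → 4 → 2 → 1
Total steps = 40

40 steps


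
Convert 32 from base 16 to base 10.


32 (base 16) = 50 (decimal)
50 (decimal) = 50 (base 10)


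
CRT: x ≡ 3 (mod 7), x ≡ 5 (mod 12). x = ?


M = 7*12 = 84
M1 = M/7 = 12, M2 = M/12 = 7
M1^(-1) mod 7 = 3, M2^(-1) mod 12 = 7
x = 3*12*3 + 5*7*7 = 353
353 mod 84 = 17
Check: 17 mod 7 = 3 ✓, 17 mod 12 = 5 ✓

x ≡ 17 (mod 84)


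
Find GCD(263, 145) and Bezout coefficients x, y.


Tabular extended Euclidean (each row: r = 263*s + 145*t):
r=263, s=1, t=0
r=145, s=0, t=1
q=1: r=118, s=1, t=-1   [263*(1) + 145*(-1) = 118]
q=1: r=27, s=-1, t=2   [263*(-1) + 145*(2) = 27]
q=4: r=10, s=5, t=-9   [263*(5) + 145*(-9) = 10]
q=2: r=7, s=-11, t=20   [263*(-11) + 145*(20) = 7]
q=1: r=3, s=16, t=-29   [263*(16) + 145*(-29) = 3]
q=2: r=1, s=-43, t=78   [263*(-43) + 145*(78) = 1]
q=3: r=0, s=145, t=-263   [263*(145) + 145*(-263) = 0]
GCD = 1; from the row with r=1: x=-43, y=78
Check: 263*(-43) + 145*(78) = -11309 + 11310 = 1

GCD = 1, x = -43, y = 78


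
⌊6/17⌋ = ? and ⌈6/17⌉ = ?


6/17 = 0.3529
floor = 0
ceil = 1

floor = 0, ceil = 1


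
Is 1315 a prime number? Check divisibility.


1315 / 5 = 263 (exact division)
1315 is NOT prime.

No, 1315 is not prime


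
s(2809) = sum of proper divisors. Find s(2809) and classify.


Proper divisors: 1, 53
Sum = 1 + 53 = 54
54 < 2809 → deficient

s(2809) = 54 (deficient)


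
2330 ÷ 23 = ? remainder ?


2330 = 23 * 101 + 7
Check: 2323 + 7 = 2330

q = 101, r = 7


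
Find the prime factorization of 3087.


3087 / 3 = 1029
1029 / 3 = 343
343 / 7 = 49
49 / 7 = 7
7 / 7 = 1
3087 = 3^2 × 7^3


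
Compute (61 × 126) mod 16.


61 × 126 = 7686
7686 mod 16 = 6


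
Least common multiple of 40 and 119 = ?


GCD(40, 119) = 1
LCM = 40*119/1 = 4760/1 = 4760

LCM = 4760


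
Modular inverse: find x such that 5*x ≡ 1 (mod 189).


Use the extended Euclidean algorithm on (189, 5); each row r = 189*s + 5*t:
r=189, s=1, t=0
r=5, s=0, t=1
q=37: r=4, s=1, t=-37   [189*(1) + 5*(-37) = 4]
q=1: r=1, s=-1, t=38   [189*(-1) + 5*(38) = 1]
q=4: r=0, s=5, t=-189   [189*(5) + 5*(-189) = 0]
GCD = 1 with t = 38, so 5*(38) ≡ 1 (mod 189)
Inverse = 38 mod 189 = 38
Check: 5 * 38 = 190 ≡ 1 (mod 189)

5^(-1) ≡ 38 (mod 189)


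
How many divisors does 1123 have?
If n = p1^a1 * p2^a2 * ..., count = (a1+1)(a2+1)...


1123 = 1123^1
d(1123) = (1+1) = 2

2 divisors


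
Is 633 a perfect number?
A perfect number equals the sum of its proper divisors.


Proper divisors of 633: 1, 3, 211
Sum = 1 + 3 + 211 = 215

No, 633 is not perfect (215 ≠ 633)


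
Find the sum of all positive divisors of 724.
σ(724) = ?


Divisors of 724: 1, 2, 4, 181, 362, 724
Sum = 1 + 2 + 4 + 181 + 362 + 724 = 1274

σ(724) = 1274


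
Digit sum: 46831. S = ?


4 + 6 + 8 + 3 + 1 = 22


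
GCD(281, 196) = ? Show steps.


281 = 1 * 196 + 85
196 = 2 * 85 + 26
85 = 3 * 26 + 7
26 = 3 * 7 + 5
7 = 1 * 5 + 2
5 = 2 * 2 + 1
2 = 2 * 1 + 0
GCD = 1


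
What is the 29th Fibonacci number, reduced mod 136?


F(k) mod 136 for k=1..29:
1, 1, 2, 3, 5, 8, 13, 21, 34, 55, 89, 8, 97, 105, 66, 35, 101, 0, 101, 101, 66, 31, 97, 128, 89, 81, 34, 115, 13
F(29) mod 136 = 13


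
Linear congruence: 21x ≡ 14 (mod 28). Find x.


GCD(21, 28) = 7 divides 14
Divide: 3x ≡ 2 (mod 4)
x ≡ 2 (mod 4)


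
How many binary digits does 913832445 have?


913832445 in base 2 = 110110011101111111100111111101
Number of digits = 30

30 digits (base 2)


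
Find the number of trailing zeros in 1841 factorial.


floor(1841/5) = 368
floor(1841/25) = 73
floor(1841/125) = 14
floor(1841/625) = 2
Total = 457

457 trailing zeros


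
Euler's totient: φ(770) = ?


770 = 2 × 5 × 7 × 11
Prime factors: 2, 5, 7, 11
φ(770) = 770 × (1-1/2) × (1-1/5) × (1-1/7) × (1-1/11)
= 770 × 1/2 × 4/5 × 6/7 × 10/11 = 240

φ(770) = 240


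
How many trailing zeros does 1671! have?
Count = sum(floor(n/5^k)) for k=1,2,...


floor(1671/5) = 334
floor(1671/25) = 66
floor(1671/125) = 13
floor(1671/625) = 2
Total = 415

415 trailing zeros


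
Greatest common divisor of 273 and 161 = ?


273 = 1 * 161 + 112
161 = 1 * 112 + 49
112 = 2 * 49 + 14
49 = 3 * 14 + 7
14 = 2 * 7 + 0
GCD = 7


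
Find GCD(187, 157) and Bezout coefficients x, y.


Tabular extended Euclidean (each row: r = 187*s + 157*t):
r=187, s=1, t=0
r=157, s=0, t=1
q=1: r=30, s=1, t=-1   [187*(1) + 157*(-1) = 30]
q=5: r=7, s=-5, t=6   [187*(-5) + 157*(6) = 7]
q=4: r=2, s=21, t=-25   [187*(21) + 157*(-25) = 2]
q=3: r=1, s=-68, t=81   [187*(-68) + 157*(81) = 1]
q=2: r=0, s=157, t=-187   [187*(157) + 157*(-187) = 0]
GCD = 1; from the row with r=1: x=-68, y=81
Check: 187*(-68) + 157*(81) = -12716 + 12717 = 1

GCD = 1, x = -68, y = 81


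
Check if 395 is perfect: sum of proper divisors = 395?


Proper divisors of 395: 1, 5, 79
Sum = 1 + 5 + 79 = 85

No, 395 is not perfect (85 ≠ 395)


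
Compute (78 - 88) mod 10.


78 - 88 = -10
-10 mod 10 = 0


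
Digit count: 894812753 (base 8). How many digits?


894812753 in base 8 = 6525341121
Number of digits = 10

10 digits (base 8)


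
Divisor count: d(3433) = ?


3433 = 3433^1
d(3433) = (1+1) = 2

2 divisors


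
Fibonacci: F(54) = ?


Sequence: 1, 1, 2, 3, 5, 8, 13, 21, 34, 55, 89, 144, 233, 377, 610, 987, 1597, 2584, 4181, 6765, 10946, 17711, 28657, 46368, 75025, 121393, 196418, 317811, 514229, 832040, 1346269, 2178309, 3524578, 5702887, 9227465, 14930352, 24157817, 39088169, 63245986, 102334155, 165580141, 267914296, 433494437, 701408733, 1134903170, 1836311903, 2971215073, 4807526976, 7778742049, 12586269025, 20365011074, 32951280099, 53316291173, 86267571272
F(54) = 86267571272


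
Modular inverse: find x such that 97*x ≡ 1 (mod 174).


Use the extended Euclidean algorithm on (174, 97); each row r = 174*s + 97*t:
r=174, s=1, t=0
r=97, s=0, t=1
q=1: r=77, s=1, t=-1   [174*(1) + 97*(-1) = 77]
q=1: r=20, s=-1, t=2   [174*(-1) + 97*(2) = 20]
q=3: r=17, s=4, t=-7   [174*(4) + 97*(-7) = 17]
q=1: r=3, s=-5, t=9   [174*(-5) + 97*(9) = 3]
q=5: r=2, s=29, t=-52   [174*(29) + 97*(-52) = 2]
q=1: r=1, s=-34, t=61   [174*(-34) + 97*(61) = 1]
q=2: r=0, s=97, t=-174   [174*(97) + 97*(-174) = 0]
GCD = 1 with t = 61, so 97*(61) ≡ 1 (mod 174)
Inverse = 61 mod 174 = 61
Check: 97 * 61 = 5917 ≡ 1 (mod 174)

97^(-1) ≡ 61 (mod 174)


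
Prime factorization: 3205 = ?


3205 / 5 = 641
641 / 641 = 1
3205 = 5 × 641


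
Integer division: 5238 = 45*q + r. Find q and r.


5238 = 45 * 116 + 18
Check: 5220 + 18 = 5238

q = 116, r = 18


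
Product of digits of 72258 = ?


7 × 2 × 2 × 5 × 8 = 1120


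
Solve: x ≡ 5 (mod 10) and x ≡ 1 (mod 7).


M = 10*7 = 70
M1 = M/10 = 7, M2 = M/7 = 10
M1^(-1) mod 10 = 3, M2^(-1) mod 7 = 5
x = 5*7*3 + 1*10*5 = 155
155 mod 70 = 15
Check: 15 mod 10 = 5 ✓, 15 mod 7 = 1 ✓

x ≡ 15 (mod 70)


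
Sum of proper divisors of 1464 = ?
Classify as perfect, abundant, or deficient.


Proper divisors: 1, 2, 3, 4, 6, 8, 12, 24, 61, 122, 183, 244, 366, 488, 732
Sum = 1 + 2 + 3 + 4 + 6 + 8 + 12 + 24 + 61 + 122 + 183 + 244 + 366 + 488 + 732 = 2256
2256 > 1464 → abundant

s(1464) = 2256 (abundant)


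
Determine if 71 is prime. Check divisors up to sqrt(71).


Check divisors up to sqrt(71) = 8.4261
No divisors found.
71 is prime.

Yes, 71 is prime


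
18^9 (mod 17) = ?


18^1 mod 17 = 1
18^2 mod 17 = 1
18^3 mod 17 = 1
18^4 mod 17 = 1
18^5 mod 17 = 1
18^6 mod 17 = 1
18^7 mod 17 = 1
18^8 mod 17 = 1
18^9 mod 17 = 1


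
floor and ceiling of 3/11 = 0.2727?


3/11 = 0.2727
floor = 0
ceil = 1

floor = 0, ceil = 1


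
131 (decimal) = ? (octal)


131 (base 10) = 131 (decimal)
131 (decimal) = 203 (base 8)


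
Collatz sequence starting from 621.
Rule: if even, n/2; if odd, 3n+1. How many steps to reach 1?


621 → 1864 → 932 → 466 → 233 → 700 → 350 → 175 → 526 → 263 → 790 → 395 → 1186 → 593 → 1780 → 890 → 445 → 1336 → 668 → 334 → 167 → 502 → 251 → 754 → 377 → 1132 → 566 → 283 → 850 → 425 → 1276 → 638 → 319 → 958 → 479 → 1438 → 719 → 2158 → 1079 → 3238 → 1619 → 4858 → 2429 → 7288 → 3644 → 1822 → 911 → 2734 → 1367 → 4102 → 2051 → 6154 → 3077 → 9232 → 4616 → 2308 → 1154 → 577 → 1732 → 866 → 433 → 1300 → 650 → 325 → 976 → 488 → 244 → 122 → 61 → 184 → 92 → 46 → 23 → 70 → 35 → 106 → 53 → 160 → 80 → 40 → 20 → 10 → 5 → 16 → 8 → 4 → 2 → 1
Total steps = 87

87 steps


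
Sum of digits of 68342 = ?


6 + 8 + 3 + 4 + 2 = 23


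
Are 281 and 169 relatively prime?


Euclidean algorithm:
281 = 1 * 169 + 112
169 = 1 * 112 + 57
112 = 1 * 57 + 55
57 = 1 * 55 + 2
55 = 27 * 2 + 1
2 = 2 * 1 + 0
GCD(281, 169) = 1

Yes, coprime (GCD = 1)


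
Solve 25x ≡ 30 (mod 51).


GCD(25, 51) = 1, unique solution
a^(-1) mod 51 = 49
x = 49 * 30 mod 51 = 42

x ≡ 42 (mod 51)


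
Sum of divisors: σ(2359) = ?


Divisors of 2359: 1, 7, 337, 2359
Sum = 1 + 7 + 337 + 2359 = 2704

σ(2359) = 2704


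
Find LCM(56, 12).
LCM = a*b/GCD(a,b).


GCD(56, 12) = 4
LCM = 56*12/4 = 672/4 = 168

LCM = 168


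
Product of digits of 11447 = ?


1 × 1 × 4 × 4 × 7 = 112


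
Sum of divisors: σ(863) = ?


Divisors of 863: 1, 863
Sum = 1 + 863 = 864

σ(863) = 864


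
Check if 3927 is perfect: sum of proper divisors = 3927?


Proper divisors of 3927: 1, 3, 7, 11, 17, 21, 33, 51, 77, 119, 187, 231, 357, 561, 1309
Sum = 1 + 3 + 7 + 11 + 17 + 21 + 33 + 51 + 77 + 119 + 187 + 231 + 357 + 561 + 1309 = 2985

No, 3927 is not perfect (2985 ≠ 3927)


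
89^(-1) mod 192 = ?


Use the extended Euclidean algorithm on (192, 89); each row r = 192*s + 89*t:
r=192, s=1, t=0
r=89, s=0, t=1
q=2: r=14, s=1, t=-2   [192*(1) + 89*(-2) = 14]
q=6: r=5, s=-6, t=13   [192*(-6) + 89*(13) = 5]
q=2: r=4, s=13, t=-28   [192*(13) + 89*(-28) = 4]
q=1: r=1, s=-19, t=41   [192*(-19) + 89*(41) = 1]
q=4: r=0, s=89, t=-192   [192*(89) + 89*(-192) = 0]
GCD = 1 with t = 41, so 89*(41) ≡ 1 (mod 192)
Inverse = 41 mod 192 = 41
Check: 89 * 41 = 3649 ≡ 1 (mod 192)

89^(-1) ≡ 41 (mod 192)


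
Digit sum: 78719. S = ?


7 + 8 + 7 + 1 + 9 = 32


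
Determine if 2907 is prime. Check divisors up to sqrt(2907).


2907 / 3 = 969 (exact division)
2907 is NOT prime.

No, 2907 is not prime


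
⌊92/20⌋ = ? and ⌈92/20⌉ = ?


92/20 = 4.6000
floor = 4
ceil = 5

floor = 4, ceil = 5


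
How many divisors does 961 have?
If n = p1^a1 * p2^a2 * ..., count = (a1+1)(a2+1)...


961 = 31^2
d(961) = (2+1) = 3

3 divisors


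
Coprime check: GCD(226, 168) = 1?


Euclidean algorithm:
226 = 1 * 168 + 58
168 = 2 * 58 + 52
58 = 1 * 52 + 6
52 = 8 * 6 + 4
6 = 1 * 4 + 2
4 = 2 * 2 + 0
GCD(226, 168) = 2

No, not coprime (GCD = 2)
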